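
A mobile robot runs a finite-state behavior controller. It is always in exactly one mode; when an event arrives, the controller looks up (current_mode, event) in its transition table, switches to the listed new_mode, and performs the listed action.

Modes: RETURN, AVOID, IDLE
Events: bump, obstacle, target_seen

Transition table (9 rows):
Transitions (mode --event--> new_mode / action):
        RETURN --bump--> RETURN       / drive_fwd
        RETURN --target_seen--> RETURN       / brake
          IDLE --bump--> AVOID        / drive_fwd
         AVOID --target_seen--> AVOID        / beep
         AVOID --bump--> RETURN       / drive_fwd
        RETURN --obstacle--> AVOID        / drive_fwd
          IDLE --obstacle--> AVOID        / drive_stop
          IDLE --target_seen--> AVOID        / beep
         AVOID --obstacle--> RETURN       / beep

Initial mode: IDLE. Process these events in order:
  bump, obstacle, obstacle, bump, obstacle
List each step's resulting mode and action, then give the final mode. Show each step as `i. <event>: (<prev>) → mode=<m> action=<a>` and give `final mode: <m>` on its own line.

final mode: AVOID

1. bump: (IDLE) → mode=AVOID action=drive_fwd
2. obstacle: (AVOID) → mode=RETURN action=beep
3. obstacle: (RETURN) → mode=AVOID action=drive_fwd
4. bump: (AVOID) → mode=RETURN action=drive_fwd
5. obstacle: (RETURN) → mode=AVOID action=drive_fwd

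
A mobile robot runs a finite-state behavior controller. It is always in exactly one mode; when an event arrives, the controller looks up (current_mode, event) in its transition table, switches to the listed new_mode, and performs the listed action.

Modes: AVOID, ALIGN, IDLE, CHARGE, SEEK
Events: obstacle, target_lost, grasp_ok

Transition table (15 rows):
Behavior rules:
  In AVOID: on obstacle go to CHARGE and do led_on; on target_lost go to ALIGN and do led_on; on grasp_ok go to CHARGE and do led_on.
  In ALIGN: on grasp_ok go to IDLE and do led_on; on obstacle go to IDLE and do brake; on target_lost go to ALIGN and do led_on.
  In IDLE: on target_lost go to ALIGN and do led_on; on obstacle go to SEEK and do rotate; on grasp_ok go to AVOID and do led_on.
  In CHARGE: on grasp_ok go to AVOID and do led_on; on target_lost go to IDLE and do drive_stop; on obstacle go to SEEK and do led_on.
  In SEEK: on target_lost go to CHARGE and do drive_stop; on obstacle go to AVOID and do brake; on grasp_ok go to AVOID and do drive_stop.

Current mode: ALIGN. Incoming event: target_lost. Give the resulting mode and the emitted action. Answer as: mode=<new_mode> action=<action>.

mode=ALIGN action=led_on

current mode = ALIGN; filter table to that mode:
  (ALIGN, grasp_ok) → (IDLE, led_on)
  (ALIGN, obstacle) → (IDLE, brake)
  (ALIGN, target_lost) → (ALIGN, led_on)  ← event matches
event = target_lost selects (ALIGN, led_on)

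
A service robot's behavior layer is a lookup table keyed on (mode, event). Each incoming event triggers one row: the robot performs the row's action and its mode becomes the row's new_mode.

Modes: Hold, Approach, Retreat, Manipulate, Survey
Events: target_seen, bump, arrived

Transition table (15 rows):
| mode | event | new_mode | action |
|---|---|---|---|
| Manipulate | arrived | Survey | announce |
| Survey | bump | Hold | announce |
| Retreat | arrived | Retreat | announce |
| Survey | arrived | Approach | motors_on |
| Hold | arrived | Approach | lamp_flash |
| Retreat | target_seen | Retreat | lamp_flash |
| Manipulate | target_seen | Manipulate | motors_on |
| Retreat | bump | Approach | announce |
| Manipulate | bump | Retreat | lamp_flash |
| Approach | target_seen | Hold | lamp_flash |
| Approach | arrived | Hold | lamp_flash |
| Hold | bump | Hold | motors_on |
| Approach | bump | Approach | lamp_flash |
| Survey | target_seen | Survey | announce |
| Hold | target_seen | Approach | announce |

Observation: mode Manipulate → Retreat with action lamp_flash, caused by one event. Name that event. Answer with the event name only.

try target_seen: (Manipulate, target_seen) → (Manipulate, motors_on)
try bump: (Manipulate, bump) → (Retreat, lamp_flash)  ← matches
try arrived: (Manipulate, arrived) → (Survey, announce)

bump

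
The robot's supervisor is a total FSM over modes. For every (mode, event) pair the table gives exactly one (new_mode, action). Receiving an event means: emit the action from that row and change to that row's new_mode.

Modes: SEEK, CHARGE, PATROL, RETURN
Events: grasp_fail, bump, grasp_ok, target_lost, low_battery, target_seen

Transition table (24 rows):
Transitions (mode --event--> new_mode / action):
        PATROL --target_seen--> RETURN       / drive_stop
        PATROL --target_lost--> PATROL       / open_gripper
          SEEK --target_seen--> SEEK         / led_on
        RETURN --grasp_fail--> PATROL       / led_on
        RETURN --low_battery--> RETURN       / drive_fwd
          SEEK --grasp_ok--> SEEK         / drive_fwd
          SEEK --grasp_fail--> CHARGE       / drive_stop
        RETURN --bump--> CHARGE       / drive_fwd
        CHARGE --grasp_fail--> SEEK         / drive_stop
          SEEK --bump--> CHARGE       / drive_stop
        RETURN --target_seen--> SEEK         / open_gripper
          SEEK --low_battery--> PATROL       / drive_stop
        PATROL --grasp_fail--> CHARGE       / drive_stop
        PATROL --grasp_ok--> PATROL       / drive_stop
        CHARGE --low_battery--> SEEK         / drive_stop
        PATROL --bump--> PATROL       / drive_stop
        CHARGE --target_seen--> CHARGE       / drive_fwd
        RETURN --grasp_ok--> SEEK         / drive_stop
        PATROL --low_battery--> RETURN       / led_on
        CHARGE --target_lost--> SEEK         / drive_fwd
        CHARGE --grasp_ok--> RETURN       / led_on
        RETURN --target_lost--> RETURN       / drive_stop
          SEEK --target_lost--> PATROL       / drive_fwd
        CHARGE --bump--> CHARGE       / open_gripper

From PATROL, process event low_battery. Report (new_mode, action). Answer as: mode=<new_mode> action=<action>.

mode=RETURN action=led_on

current mode = PATROL; filter table to that mode:
  (PATROL, target_seen) → (RETURN, drive_stop)
  (PATROL, target_lost) → (PATROL, open_gripper)
  (PATROL, grasp_fail) → (CHARGE, drive_stop)
  (PATROL, grasp_ok) → (PATROL, drive_stop)
  (PATROL, bump) → (PATROL, drive_stop)
  (PATROL, low_battery) → (RETURN, led_on)  ← event matches
event = low_battery selects (RETURN, led_on)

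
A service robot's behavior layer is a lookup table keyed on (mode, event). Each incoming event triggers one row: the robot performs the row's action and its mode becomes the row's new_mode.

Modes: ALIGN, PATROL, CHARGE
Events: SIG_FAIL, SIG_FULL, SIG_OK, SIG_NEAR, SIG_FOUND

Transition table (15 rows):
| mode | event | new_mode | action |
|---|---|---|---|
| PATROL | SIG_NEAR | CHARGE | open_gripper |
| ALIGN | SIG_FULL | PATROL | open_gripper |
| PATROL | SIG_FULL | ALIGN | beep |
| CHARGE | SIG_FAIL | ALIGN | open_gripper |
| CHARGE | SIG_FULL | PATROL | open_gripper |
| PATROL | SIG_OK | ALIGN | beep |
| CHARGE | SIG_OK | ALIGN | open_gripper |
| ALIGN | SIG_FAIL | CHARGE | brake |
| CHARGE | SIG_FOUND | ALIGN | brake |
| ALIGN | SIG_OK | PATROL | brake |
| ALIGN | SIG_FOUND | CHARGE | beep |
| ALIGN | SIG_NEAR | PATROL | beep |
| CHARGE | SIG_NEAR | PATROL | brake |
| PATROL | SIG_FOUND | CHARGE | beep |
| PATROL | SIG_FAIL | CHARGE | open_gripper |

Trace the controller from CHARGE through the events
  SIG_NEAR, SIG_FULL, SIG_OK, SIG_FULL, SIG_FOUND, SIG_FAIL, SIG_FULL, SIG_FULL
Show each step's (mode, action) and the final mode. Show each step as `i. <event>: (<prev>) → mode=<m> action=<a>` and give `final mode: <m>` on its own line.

final mode: ALIGN

1. SIG_NEAR: (CHARGE) → mode=PATROL action=brake
2. SIG_FULL: (PATROL) → mode=ALIGN action=beep
3. SIG_OK: (ALIGN) → mode=PATROL action=brake
4. SIG_FULL: (PATROL) → mode=ALIGN action=beep
5. SIG_FOUND: (ALIGN) → mode=CHARGE action=beep
6. SIG_FAIL: (CHARGE) → mode=ALIGN action=open_gripper
7. SIG_FULL: (ALIGN) → mode=PATROL action=open_gripper
8. SIG_FULL: (PATROL) → mode=ALIGN action=beep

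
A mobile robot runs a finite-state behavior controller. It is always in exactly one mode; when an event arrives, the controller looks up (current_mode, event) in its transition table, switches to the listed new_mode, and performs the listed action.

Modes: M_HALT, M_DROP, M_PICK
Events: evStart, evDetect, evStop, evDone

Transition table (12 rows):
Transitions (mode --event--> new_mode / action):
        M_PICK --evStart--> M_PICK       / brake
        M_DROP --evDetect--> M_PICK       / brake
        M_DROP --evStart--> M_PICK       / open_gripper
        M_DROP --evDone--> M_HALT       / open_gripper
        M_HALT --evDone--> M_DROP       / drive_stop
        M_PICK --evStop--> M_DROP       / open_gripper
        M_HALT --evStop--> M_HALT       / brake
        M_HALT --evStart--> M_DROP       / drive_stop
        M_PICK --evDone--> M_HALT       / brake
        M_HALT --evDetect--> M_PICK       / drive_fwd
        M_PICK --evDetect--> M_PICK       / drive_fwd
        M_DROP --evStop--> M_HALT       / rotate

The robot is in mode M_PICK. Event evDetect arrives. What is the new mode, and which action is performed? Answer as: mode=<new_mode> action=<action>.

current mode = M_PICK; filter table to that mode:
  (M_PICK, evStart) → (M_PICK, brake)
  (M_PICK, evStop) → (M_DROP, open_gripper)
  (M_PICK, evDone) → (M_HALT, brake)
  (M_PICK, evDetect) → (M_PICK, drive_fwd)  ← event matches
event = evDetect selects (M_PICK, drive_fwd)

mode=M_PICK action=drive_fwd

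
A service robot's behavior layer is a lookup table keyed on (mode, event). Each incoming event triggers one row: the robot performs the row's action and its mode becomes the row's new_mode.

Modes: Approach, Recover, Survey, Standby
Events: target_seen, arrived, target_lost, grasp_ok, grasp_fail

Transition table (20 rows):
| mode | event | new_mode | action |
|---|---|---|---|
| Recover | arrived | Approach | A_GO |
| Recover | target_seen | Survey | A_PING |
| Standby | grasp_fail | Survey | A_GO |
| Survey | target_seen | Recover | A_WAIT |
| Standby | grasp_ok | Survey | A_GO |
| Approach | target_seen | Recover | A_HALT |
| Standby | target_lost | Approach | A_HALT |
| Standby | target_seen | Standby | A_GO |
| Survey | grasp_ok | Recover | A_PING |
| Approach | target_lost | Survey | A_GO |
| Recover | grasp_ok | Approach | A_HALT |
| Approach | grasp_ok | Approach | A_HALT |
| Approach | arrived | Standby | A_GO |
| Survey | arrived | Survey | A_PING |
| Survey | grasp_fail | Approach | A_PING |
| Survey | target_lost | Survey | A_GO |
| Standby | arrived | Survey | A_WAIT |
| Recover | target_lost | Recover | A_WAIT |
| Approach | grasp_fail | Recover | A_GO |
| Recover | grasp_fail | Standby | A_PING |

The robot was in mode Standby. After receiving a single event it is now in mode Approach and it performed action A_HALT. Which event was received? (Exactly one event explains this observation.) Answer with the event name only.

target_lost

try target_seen: (Standby, target_seen) → (Standby, A_GO)
try arrived: (Standby, arrived) → (Survey, A_WAIT)
try target_lost: (Standby, target_lost) → (Approach, A_HALT)  ← matches
try grasp_ok: (Standby, grasp_ok) → (Survey, A_GO)
try grasp_fail: (Standby, grasp_fail) → (Survey, A_GO)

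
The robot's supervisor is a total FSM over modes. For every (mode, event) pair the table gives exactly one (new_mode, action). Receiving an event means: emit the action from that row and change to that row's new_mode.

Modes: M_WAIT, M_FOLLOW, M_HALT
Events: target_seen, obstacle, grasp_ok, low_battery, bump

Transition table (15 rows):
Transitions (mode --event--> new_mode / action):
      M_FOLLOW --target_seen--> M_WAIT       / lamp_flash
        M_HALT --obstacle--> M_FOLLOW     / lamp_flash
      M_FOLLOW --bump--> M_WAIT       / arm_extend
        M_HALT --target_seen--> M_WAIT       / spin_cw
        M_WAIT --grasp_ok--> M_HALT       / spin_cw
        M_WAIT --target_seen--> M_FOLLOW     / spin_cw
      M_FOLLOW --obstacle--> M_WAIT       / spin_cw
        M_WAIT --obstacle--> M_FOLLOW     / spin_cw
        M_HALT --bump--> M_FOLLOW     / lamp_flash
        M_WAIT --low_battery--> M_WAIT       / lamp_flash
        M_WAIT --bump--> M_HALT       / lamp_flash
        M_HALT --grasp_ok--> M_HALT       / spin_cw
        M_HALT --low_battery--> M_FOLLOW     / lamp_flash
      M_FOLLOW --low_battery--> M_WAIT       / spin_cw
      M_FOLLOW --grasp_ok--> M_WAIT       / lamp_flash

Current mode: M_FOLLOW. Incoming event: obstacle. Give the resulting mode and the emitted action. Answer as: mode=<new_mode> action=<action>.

mode=M_WAIT action=spin_cw

current mode = M_FOLLOW; filter table to that mode:
  (M_FOLLOW, target_seen) → (M_WAIT, lamp_flash)
  (M_FOLLOW, bump) → (M_WAIT, arm_extend)
  (M_FOLLOW, obstacle) → (M_WAIT, spin_cw)  ← event matches
  (M_FOLLOW, low_battery) → (M_WAIT, spin_cw)
  (M_FOLLOW, grasp_ok) → (M_WAIT, lamp_flash)
event = obstacle selects (M_WAIT, spin_cw)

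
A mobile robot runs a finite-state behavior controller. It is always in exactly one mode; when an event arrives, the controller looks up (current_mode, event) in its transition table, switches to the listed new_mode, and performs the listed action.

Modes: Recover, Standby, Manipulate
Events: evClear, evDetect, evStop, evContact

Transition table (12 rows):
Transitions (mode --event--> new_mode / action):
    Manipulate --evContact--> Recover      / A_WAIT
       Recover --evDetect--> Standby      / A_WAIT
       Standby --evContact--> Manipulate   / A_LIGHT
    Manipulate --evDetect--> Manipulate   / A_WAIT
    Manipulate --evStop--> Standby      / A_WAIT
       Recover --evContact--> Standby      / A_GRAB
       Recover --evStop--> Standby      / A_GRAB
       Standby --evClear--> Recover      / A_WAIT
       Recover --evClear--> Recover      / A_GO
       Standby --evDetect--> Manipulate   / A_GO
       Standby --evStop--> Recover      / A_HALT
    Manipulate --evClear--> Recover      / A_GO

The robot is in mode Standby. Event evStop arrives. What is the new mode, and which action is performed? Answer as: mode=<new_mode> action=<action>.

current mode = Standby; filter table to that mode:
  (Standby, evContact) → (Manipulate, A_LIGHT)
  (Standby, evClear) → (Recover, A_WAIT)
  (Standby, evDetect) → (Manipulate, A_GO)
  (Standby, evStop) → (Recover, A_HALT)  ← event matches
event = evStop selects (Recover, A_HALT)

mode=Recover action=A_HALT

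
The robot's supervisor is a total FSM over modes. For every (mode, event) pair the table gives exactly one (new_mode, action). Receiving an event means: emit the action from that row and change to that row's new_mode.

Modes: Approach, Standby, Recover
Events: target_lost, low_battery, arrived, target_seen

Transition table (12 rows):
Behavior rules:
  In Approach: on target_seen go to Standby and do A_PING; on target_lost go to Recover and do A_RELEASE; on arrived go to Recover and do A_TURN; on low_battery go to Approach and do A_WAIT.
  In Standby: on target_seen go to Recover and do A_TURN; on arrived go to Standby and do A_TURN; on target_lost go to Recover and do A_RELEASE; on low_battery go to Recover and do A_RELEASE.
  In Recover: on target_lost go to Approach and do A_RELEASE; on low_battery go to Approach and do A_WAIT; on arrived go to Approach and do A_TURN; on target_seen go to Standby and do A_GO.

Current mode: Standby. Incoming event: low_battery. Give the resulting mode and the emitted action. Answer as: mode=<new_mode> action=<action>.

mode=Recover action=A_RELEASE

current mode = Standby; filter table to that mode:
  (Standby, target_seen) → (Recover, A_TURN)
  (Standby, arrived) → (Standby, A_TURN)
  (Standby, target_lost) → (Recover, A_RELEASE)
  (Standby, low_battery) → (Recover, A_RELEASE)  ← event matches
event = low_battery selects (Recover, A_RELEASE)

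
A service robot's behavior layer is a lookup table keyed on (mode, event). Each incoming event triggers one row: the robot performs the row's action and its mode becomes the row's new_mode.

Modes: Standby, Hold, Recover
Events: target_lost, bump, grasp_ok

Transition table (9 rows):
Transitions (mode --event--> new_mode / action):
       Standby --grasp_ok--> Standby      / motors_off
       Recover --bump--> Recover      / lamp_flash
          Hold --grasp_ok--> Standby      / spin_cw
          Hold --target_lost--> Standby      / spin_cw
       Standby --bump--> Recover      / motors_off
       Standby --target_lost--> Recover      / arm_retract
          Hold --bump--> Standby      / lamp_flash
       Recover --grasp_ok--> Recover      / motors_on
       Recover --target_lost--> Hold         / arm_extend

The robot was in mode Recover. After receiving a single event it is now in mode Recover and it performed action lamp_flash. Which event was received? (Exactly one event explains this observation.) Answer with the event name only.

try target_lost: (Recover, target_lost) → (Hold, arm_extend)
try bump: (Recover, bump) → (Recover, lamp_flash)  ← matches
try grasp_ok: (Recover, grasp_ok) → (Recover, motors_on)

bump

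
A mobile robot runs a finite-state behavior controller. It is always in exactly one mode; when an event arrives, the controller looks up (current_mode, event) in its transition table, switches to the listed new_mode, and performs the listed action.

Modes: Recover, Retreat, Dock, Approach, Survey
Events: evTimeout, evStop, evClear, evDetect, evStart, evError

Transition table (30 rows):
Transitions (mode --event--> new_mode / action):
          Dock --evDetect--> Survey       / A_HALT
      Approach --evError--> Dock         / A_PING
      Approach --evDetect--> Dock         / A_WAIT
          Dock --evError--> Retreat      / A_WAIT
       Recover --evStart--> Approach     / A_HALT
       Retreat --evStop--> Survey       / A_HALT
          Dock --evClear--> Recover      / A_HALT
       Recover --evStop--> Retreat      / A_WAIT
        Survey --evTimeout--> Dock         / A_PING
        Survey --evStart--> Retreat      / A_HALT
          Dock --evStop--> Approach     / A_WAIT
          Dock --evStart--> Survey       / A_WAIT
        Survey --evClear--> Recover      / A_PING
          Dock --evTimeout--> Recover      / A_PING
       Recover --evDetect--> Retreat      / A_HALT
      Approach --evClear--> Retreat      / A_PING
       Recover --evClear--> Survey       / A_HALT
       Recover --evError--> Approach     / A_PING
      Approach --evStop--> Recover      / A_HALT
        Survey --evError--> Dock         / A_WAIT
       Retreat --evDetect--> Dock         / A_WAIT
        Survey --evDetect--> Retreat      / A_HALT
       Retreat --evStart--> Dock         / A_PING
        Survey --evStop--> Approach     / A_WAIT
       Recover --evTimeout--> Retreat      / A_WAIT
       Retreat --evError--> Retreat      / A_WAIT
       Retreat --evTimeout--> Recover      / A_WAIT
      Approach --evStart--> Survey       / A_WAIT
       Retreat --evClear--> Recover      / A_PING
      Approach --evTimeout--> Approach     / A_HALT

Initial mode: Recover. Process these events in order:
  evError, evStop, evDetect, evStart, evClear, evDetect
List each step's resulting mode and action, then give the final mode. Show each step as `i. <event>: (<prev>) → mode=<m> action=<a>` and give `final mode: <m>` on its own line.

1. evError: (Recover) → mode=Approach action=A_PING
2. evStop: (Approach) → mode=Recover action=A_HALT
3. evDetect: (Recover) → mode=Retreat action=A_HALT
4. evStart: (Retreat) → mode=Dock action=A_PING
5. evClear: (Dock) → mode=Recover action=A_HALT
6. evDetect: (Recover) → mode=Retreat action=A_HALT

final mode: Retreat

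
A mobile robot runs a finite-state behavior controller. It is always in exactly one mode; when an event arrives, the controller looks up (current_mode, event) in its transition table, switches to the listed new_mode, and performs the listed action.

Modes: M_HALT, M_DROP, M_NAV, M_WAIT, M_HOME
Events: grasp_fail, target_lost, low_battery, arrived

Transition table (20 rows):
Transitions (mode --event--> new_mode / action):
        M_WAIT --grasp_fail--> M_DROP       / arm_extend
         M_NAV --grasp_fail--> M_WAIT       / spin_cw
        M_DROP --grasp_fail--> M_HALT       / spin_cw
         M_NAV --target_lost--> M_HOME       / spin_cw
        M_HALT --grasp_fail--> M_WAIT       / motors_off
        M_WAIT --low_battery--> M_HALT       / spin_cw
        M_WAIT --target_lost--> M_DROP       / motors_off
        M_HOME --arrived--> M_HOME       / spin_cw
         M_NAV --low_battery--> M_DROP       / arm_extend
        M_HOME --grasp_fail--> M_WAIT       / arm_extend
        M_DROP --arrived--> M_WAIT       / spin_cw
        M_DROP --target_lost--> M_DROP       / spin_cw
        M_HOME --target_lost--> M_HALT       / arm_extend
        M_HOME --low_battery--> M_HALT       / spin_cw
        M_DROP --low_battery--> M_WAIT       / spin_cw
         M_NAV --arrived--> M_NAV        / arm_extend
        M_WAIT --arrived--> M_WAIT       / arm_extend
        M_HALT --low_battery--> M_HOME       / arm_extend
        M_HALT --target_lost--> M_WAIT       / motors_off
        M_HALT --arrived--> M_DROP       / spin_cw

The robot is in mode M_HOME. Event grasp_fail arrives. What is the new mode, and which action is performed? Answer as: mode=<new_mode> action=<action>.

mode=M_WAIT action=arm_extend

current mode = M_HOME; filter table to that mode:
  (M_HOME, arrived) → (M_HOME, spin_cw)
  (M_HOME, grasp_fail) → (M_WAIT, arm_extend)  ← event matches
  (M_HOME, target_lost) → (M_HALT, arm_extend)
  (M_HOME, low_battery) → (M_HALT, spin_cw)
event = grasp_fail selects (M_WAIT, arm_extend)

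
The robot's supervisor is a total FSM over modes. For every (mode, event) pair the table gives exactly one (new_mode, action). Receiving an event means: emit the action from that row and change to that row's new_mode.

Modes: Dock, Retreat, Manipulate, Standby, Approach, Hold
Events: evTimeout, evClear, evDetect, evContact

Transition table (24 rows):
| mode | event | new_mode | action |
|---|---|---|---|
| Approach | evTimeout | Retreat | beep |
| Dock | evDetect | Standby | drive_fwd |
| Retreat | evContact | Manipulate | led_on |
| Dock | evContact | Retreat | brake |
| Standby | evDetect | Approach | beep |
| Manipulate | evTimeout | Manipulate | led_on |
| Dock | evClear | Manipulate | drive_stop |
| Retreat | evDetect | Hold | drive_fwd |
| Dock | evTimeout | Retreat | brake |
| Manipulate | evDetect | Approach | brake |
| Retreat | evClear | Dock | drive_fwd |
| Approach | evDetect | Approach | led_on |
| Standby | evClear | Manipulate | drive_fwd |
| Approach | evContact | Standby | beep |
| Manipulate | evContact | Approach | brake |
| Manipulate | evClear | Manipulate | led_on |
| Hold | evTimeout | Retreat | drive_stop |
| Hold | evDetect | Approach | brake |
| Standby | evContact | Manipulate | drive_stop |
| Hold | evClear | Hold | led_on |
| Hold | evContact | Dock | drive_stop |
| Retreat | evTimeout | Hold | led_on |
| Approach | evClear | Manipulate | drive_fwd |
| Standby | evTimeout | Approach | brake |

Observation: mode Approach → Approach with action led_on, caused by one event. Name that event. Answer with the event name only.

evDetect

try evTimeout: (Approach, evTimeout) → (Retreat, beep)
try evClear: (Approach, evClear) → (Manipulate, drive_fwd)
try evDetect: (Approach, evDetect) → (Approach, led_on)  ← matches
try evContact: (Approach, evContact) → (Standby, beep)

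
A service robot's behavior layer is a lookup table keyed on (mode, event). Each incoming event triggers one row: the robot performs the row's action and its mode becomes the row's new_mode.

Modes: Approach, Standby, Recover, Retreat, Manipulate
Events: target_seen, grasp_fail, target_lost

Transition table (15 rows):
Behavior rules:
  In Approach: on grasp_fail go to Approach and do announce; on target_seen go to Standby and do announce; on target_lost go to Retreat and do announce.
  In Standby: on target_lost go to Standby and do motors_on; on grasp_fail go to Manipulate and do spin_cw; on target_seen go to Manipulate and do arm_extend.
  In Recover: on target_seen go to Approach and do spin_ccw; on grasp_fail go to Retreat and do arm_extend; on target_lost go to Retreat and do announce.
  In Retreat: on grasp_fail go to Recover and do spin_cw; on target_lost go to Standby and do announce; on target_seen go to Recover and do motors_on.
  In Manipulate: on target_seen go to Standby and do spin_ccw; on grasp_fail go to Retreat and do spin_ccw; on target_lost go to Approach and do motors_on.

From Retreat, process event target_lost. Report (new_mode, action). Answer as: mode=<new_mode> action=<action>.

current mode = Retreat; filter table to that mode:
  (Retreat, grasp_fail) → (Recover, spin_cw)
  (Retreat, target_lost) → (Standby, announce)  ← event matches
  (Retreat, target_seen) → (Recover, motors_on)
event = target_lost selects (Standby, announce)

mode=Standby action=announce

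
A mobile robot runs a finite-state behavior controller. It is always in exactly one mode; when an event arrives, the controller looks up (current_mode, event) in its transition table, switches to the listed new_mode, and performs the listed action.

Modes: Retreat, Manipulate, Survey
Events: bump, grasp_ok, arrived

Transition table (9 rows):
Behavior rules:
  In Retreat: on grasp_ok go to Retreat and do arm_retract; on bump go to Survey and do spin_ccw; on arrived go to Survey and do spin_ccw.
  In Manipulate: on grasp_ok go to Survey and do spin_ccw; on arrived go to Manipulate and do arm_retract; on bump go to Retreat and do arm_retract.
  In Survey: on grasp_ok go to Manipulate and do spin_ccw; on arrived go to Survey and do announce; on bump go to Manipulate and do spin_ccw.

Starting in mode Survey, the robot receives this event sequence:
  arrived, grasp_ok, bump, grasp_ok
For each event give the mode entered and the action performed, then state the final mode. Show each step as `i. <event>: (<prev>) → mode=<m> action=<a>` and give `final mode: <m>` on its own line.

final mode: Retreat

1. arrived: (Survey) → mode=Survey action=announce
2. grasp_ok: (Survey) → mode=Manipulate action=spin_ccw
3. bump: (Manipulate) → mode=Retreat action=arm_retract
4. grasp_ok: (Retreat) → mode=Retreat action=arm_retract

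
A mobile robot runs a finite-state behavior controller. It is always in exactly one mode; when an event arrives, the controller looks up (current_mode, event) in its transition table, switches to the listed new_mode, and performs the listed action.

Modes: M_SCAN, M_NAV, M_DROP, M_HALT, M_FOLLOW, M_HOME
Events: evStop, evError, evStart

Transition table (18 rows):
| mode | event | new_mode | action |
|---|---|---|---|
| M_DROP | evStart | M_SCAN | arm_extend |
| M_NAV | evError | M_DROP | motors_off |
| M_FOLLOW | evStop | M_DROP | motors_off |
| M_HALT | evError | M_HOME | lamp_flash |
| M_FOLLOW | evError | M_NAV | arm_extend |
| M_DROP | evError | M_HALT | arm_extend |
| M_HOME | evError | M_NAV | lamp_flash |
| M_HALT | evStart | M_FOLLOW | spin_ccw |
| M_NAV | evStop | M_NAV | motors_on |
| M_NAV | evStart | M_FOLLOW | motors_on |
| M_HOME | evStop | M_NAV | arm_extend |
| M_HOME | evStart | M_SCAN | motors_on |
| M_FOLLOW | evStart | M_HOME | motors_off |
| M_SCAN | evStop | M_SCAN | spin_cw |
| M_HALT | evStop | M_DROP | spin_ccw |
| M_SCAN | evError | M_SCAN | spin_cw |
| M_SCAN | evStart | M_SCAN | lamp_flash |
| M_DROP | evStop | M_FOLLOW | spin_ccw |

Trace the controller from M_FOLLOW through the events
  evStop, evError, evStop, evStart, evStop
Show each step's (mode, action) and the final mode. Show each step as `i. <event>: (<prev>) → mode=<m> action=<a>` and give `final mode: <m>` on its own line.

final mode: M_SCAN

1. evStop: (M_FOLLOW) → mode=M_DROP action=motors_off
2. evError: (M_DROP) → mode=M_HALT action=arm_extend
3. evStop: (M_HALT) → mode=M_DROP action=spin_ccw
4. evStart: (M_DROP) → mode=M_SCAN action=arm_extend
5. evStop: (M_SCAN) → mode=M_SCAN action=spin_cw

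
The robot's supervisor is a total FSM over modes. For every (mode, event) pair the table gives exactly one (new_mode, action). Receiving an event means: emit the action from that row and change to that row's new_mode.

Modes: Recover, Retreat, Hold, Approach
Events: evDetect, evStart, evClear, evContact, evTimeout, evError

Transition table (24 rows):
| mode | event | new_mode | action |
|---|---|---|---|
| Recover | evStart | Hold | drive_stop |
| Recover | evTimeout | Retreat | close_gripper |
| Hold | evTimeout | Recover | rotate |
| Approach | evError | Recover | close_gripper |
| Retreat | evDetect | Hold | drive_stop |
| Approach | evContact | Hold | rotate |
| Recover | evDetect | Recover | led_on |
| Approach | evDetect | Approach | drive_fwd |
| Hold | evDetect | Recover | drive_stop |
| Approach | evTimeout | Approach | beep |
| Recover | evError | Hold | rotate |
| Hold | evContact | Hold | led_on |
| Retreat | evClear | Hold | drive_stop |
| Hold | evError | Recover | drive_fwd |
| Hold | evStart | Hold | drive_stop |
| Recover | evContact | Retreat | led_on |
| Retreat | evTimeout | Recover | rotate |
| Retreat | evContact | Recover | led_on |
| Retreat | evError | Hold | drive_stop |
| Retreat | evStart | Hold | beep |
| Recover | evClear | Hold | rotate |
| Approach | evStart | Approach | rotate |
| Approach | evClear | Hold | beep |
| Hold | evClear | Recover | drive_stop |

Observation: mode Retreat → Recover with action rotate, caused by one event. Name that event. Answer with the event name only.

try evDetect: (Retreat, evDetect) → (Hold, drive_stop)
try evStart: (Retreat, evStart) → (Hold, beep)
try evClear: (Retreat, evClear) → (Hold, drive_stop)
try evContact: (Retreat, evContact) → (Recover, led_on)
try evTimeout: (Retreat, evTimeout) → (Recover, rotate)  ← matches
try evError: (Retreat, evError) → (Hold, drive_stop)

evTimeout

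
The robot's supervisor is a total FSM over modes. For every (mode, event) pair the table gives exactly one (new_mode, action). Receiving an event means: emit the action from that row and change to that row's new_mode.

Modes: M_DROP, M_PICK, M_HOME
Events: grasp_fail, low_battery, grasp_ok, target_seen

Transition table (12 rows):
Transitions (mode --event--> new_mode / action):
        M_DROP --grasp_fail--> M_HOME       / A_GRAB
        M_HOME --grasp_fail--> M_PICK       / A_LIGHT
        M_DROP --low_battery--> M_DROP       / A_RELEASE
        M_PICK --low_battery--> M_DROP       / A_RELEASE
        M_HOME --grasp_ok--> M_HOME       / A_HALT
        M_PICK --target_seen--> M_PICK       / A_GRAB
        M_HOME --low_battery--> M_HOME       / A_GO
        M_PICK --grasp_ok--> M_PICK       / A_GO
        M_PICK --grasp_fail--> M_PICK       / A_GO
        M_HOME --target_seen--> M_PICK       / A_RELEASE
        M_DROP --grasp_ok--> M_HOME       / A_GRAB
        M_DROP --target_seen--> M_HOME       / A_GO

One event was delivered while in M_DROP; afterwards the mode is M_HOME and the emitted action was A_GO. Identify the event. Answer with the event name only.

target_seen

try grasp_fail: (M_DROP, grasp_fail) → (M_HOME, A_GRAB)
try low_battery: (M_DROP, low_battery) → (M_DROP, A_RELEASE)
try grasp_ok: (M_DROP, grasp_ok) → (M_HOME, A_GRAB)
try target_seen: (M_DROP, target_seen) → (M_HOME, A_GO)  ← matches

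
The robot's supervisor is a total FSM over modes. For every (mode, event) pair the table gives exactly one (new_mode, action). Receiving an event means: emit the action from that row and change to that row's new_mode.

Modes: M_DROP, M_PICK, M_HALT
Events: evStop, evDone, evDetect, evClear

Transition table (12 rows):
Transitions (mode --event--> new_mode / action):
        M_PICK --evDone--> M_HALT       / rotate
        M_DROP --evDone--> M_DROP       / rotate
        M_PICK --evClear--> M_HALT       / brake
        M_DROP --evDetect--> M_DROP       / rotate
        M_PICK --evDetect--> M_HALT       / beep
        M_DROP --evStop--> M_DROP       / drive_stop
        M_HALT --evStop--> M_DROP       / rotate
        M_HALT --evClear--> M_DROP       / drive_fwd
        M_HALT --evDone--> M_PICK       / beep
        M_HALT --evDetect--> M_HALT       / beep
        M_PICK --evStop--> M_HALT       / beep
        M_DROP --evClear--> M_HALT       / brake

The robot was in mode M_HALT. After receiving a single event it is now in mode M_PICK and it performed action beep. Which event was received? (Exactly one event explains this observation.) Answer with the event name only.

evDone

try evStop: (M_HALT, evStop) → (M_DROP, rotate)
try evDone: (M_HALT, evDone) → (M_PICK, beep)  ← matches
try evDetect: (M_HALT, evDetect) → (M_HALT, beep)
try evClear: (M_HALT, evClear) → (M_DROP, drive_fwd)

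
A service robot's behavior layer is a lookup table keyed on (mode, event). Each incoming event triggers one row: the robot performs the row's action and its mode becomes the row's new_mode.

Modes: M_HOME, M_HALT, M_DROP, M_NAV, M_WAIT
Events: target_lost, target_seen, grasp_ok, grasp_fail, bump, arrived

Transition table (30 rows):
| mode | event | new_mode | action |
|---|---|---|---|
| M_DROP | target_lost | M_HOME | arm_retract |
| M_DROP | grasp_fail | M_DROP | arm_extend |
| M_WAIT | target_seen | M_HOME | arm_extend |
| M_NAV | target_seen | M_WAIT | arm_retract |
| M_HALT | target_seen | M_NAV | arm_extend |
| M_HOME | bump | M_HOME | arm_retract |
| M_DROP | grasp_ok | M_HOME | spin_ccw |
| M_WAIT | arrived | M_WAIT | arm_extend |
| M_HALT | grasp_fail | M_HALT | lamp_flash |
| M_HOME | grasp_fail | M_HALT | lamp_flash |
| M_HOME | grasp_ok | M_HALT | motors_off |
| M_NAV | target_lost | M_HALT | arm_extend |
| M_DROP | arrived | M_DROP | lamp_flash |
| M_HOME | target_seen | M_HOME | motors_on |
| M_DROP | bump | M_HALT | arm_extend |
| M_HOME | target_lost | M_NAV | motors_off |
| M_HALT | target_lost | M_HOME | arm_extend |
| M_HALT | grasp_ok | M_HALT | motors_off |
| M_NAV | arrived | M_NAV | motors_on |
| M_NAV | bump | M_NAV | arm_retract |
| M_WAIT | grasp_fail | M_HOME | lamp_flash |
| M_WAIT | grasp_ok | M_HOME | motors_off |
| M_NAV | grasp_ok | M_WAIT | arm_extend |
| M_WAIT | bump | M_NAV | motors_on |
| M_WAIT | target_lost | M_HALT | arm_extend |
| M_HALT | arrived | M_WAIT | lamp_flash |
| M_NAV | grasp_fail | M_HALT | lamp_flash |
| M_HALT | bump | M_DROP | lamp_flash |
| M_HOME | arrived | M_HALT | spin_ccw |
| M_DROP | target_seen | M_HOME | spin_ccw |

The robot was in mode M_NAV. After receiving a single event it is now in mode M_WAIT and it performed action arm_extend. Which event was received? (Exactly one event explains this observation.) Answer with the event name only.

grasp_ok

try target_lost: (M_NAV, target_lost) → (M_HALT, arm_extend)
try target_seen: (M_NAV, target_seen) → (M_WAIT, arm_retract)
try grasp_ok: (M_NAV, grasp_ok) → (M_WAIT, arm_extend)  ← matches
try grasp_fail: (M_NAV, grasp_fail) → (M_HALT, lamp_flash)
try bump: (M_NAV, bump) → (M_NAV, arm_retract)
try arrived: (M_NAV, arrived) → (M_NAV, motors_on)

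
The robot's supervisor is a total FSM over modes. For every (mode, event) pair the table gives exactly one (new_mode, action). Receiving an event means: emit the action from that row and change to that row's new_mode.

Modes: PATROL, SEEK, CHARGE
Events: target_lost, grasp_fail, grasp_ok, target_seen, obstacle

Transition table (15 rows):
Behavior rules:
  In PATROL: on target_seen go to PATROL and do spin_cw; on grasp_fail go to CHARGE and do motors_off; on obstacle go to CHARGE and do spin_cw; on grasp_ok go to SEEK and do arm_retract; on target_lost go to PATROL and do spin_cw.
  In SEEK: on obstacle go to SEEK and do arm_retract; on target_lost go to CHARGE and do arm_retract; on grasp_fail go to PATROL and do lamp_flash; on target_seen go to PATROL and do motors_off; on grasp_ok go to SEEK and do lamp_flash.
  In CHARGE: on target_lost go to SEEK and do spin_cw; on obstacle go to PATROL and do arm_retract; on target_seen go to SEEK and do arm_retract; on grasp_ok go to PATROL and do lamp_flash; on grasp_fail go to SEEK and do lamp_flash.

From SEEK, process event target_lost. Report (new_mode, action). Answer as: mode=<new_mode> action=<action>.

current mode = SEEK; filter table to that mode:
  (SEEK, obstacle) → (SEEK, arm_retract)
  (SEEK, target_lost) → (CHARGE, arm_retract)  ← event matches
  (SEEK, grasp_fail) → (PATROL, lamp_flash)
  (SEEK, target_seen) → (PATROL, motors_off)
  (SEEK, grasp_ok) → (SEEK, lamp_flash)
event = target_lost selects (CHARGE, arm_retract)

mode=CHARGE action=arm_retract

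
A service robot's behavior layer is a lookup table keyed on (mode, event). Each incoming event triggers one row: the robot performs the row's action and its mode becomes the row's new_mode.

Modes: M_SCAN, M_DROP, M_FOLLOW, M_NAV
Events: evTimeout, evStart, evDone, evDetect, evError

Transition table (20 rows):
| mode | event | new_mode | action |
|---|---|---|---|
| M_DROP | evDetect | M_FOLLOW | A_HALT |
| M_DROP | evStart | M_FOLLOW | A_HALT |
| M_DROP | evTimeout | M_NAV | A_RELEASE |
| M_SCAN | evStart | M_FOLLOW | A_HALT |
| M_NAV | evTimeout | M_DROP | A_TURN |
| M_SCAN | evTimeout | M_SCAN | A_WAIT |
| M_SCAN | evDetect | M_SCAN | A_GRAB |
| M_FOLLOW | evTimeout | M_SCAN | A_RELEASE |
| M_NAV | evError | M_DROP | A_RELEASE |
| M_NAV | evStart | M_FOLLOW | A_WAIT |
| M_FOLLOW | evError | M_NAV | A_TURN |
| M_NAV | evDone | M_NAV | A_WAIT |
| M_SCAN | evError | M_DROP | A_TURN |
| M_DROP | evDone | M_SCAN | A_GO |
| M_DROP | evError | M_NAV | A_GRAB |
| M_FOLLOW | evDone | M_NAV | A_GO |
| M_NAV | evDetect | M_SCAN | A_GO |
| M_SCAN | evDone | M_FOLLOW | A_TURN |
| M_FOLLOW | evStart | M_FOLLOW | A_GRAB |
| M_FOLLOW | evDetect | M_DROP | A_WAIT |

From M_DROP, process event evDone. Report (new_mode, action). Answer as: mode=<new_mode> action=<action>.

mode=M_SCAN action=A_GO

current mode = M_DROP; filter table to that mode:
  (M_DROP, evDetect) → (M_FOLLOW, A_HALT)
  (M_DROP, evStart) → (M_FOLLOW, A_HALT)
  (M_DROP, evTimeout) → (M_NAV, A_RELEASE)
  (M_DROP, evDone) → (M_SCAN, A_GO)  ← event matches
  (M_DROP, evError) → (M_NAV, A_GRAB)
event = evDone selects (M_SCAN, A_GO)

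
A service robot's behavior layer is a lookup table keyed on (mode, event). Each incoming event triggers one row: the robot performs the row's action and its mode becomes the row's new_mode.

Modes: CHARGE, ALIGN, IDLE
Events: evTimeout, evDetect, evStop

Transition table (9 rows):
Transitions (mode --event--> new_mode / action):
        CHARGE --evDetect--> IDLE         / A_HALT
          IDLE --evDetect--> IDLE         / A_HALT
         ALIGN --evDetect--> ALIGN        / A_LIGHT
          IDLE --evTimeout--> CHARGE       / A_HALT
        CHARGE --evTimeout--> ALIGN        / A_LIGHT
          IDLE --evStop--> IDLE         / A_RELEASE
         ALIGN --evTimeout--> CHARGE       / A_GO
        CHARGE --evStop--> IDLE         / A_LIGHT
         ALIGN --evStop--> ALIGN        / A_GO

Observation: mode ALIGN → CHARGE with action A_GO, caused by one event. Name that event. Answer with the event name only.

evTimeout

try evTimeout: (ALIGN, evTimeout) → (CHARGE, A_GO)  ← matches
try evDetect: (ALIGN, evDetect) → (ALIGN, A_LIGHT)
try evStop: (ALIGN, evStop) → (ALIGN, A_GO)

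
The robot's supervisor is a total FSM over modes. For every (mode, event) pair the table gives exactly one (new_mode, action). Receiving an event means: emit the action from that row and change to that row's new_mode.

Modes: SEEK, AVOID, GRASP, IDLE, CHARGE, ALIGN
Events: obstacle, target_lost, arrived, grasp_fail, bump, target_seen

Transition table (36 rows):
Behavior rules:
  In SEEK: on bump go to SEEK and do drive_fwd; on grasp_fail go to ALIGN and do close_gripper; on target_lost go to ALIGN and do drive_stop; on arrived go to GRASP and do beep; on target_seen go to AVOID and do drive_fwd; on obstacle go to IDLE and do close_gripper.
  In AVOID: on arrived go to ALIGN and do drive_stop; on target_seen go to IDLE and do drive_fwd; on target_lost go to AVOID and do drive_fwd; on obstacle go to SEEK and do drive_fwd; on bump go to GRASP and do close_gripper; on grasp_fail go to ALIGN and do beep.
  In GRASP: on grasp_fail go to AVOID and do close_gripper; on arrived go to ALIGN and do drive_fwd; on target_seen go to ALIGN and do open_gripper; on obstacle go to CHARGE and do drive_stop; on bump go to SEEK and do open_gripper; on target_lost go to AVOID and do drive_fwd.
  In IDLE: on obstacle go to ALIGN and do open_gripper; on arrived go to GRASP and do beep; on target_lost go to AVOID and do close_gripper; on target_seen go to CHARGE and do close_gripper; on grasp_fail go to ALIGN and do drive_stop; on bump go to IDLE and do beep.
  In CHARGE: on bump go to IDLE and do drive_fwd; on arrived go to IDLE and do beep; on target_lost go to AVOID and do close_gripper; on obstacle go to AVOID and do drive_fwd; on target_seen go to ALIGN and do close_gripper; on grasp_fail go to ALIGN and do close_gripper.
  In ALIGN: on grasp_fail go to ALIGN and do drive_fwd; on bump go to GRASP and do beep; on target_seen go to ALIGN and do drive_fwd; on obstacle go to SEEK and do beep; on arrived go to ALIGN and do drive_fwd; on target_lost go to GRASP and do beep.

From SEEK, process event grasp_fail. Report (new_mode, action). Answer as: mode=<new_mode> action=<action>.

current mode = SEEK; filter table to that mode:
  (SEEK, bump) → (SEEK, drive_fwd)
  (SEEK, grasp_fail) → (ALIGN, close_gripper)  ← event matches
  (SEEK, target_lost) → (ALIGN, drive_stop)
  (SEEK, arrived) → (GRASP, beep)
  (SEEK, target_seen) → (AVOID, drive_fwd)
  (SEEK, obstacle) → (IDLE, close_gripper)
event = grasp_fail selects (ALIGN, close_gripper)

mode=ALIGN action=close_gripper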